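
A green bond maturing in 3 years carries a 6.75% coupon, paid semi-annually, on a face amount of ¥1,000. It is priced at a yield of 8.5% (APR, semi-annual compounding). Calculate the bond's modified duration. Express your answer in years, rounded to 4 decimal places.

2.6466 years

Periodic yield y = 0.0425. First find Macaulay duration:
  t   CF        PV=CF/(1+0.0425)^t    t·PV
  1        33.75        32.3741        32.3741
  2        33.75        31.0543        62.1086
  3        33.75        29.7883        89.3649
  4        33.75        28.5739       114.2956
  5        33.75        27.4090       137.0451
  6     1,033.75       805.3027     4,831.8160
  Σ                    954.5023     5,267.0043
P = 954.5023; Macaulay duration = 5,267.0043 / 954.5023 = 5.51806 half-year periods = 2.75903 years.
Modified duration = D_Mac / (1 + y) = 2.75903 / 1.0425 = 2.64655 years.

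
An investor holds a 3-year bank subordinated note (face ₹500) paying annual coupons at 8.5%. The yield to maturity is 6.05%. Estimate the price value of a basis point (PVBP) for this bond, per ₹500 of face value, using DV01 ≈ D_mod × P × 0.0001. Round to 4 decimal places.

Periodic yield y = 0.0605.
  t   CF        PV=CF/(1+0.0605)^t    t·PV
  1        42.50        40.0754        40.0754
  2        42.50        37.7892        75.5784
  3       542.50       454.8495     1,364.5485
  Σ                    532.7141     1,480.2023
P = 532.7141; D_Mac = 2.77861 yrs; D_mod = 2.62009 yrs.
DV01 ≈ 2.62009 × 532.7141 × 0.0001 = 0.139576.

₹0.1396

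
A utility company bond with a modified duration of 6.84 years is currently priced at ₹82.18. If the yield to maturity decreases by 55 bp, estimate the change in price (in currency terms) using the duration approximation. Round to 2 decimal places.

+₹3.09

Duration approximation: ΔP/P ≈ -D_mod · Δy = -6.84 × (-0.0055) = +0.037620.
ΔP ≈ 82.18 × (+0.037620) = +3.0916116.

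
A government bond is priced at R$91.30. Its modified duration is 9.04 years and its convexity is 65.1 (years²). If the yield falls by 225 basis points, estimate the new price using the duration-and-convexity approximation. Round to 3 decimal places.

R$111.375

Duration effect: -D_mod·Δy = -9.04 × (-0.0225) = +0.203400
Convexity effect: ½·C·(Δy)² = 0.5 × 65.1 × (-0.0225)² = +0.0164784375
ΔP/P ≈ +0.203400 + 0.0164784375 = +0.2198784375
New price ≈ 91.30 × (1 + 0.2198784375) = 111.37490134375.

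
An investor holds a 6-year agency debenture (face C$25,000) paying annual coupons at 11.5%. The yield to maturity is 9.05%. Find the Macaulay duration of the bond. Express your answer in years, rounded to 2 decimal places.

4.72 years

Periodic yield y = 0.0905. Discount each cash flow and weight by its year:
  t   CF        PV=CF/(1+0.0905)^t    t·PV
  1     2,875.00     2,636.4053     2,636.4053
  2     2,875.00     2,417.6115     4,835.2230
  3     2,875.00     2,216.9752     6,650.9257
  4     2,875.00     2,032.9897     8,131.9586
  5     2,875.00     1,864.2730     9,321.3648
  6    27,875.00    16,575.2794    99,451.6761
  Σ                 27,743.5340   131,027.5535
Price P = Σ PV = 27,743.5340.
Macaulay duration = Σ(t·PV) / P = 131,027.5535 / 27,743.5340 = 4.72281 years.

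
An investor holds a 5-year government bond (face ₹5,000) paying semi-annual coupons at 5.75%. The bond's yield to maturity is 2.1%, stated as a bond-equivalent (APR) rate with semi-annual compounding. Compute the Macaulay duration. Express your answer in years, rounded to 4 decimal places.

4.4688 years

Periodic yield y = 0.0105. Discount each cash flow and weight by its period:
  t   CF        PV=CF/(1+0.0105)^t    t·PV
  1       143.75       142.2563       142.2563
  2       143.75       140.7781       281.5563
  3       143.75       139.3153       417.9460
  4       143.75       137.8677       551.4709
  5       143.75       136.4351       682.1757
  6       143.75       135.0175       810.1048
  7       143.75       133.6145       935.3016
  8       143.75       132.2261     1,057.8091
  9       143.75       130.8522     1,177.6697
  10    5,143.75     4,633.5801    46,335.8009
  Σ                  5,861.9430    52,392.0912
Price P = Σ PV = 5,861.9430.
Macaulay duration = Σ(t·PV) / P = 52,392.0912 / 5,861.9430 = 8.93767 half-year periods.
In years: 8.93767 / 2 = 4.46883 years.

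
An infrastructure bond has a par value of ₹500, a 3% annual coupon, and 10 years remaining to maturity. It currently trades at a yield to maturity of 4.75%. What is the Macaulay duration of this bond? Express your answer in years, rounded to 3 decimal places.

8.674 years

Periodic yield y = 0.0475. Discount each cash flow and weight by its year:
  t   CF        PV=CF/(1+0.0475)^t    t·PV
  1        15.00        14.3198        14.3198
  2        15.00        13.6705        27.3409
  3        15.00        13.0506        39.1517
  4        15.00        12.4588        49.8351
  5        15.00        11.8938        59.4691
  6        15.00        11.3545        68.1269
  7        15.00        10.8396        75.8772
  8        15.00        10.3481        82.7845
  9        15.00         9.8788        88.9094
  10      515.00       323.7926     3,237.9260
  Σ                    431.6070     3,743.7404
Price P = Σ PV = 431.6070.
Macaulay duration = Σ(t·PV) / P = 3,743.7404 / 431.6070 = 8.67396 years.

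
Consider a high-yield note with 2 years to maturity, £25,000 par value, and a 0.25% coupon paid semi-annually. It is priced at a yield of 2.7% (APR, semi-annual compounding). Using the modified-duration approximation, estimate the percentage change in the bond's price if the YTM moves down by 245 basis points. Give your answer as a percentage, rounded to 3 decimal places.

Periodic yield y = 0.0135. Modified duration first:
  t   CF        PV=CF/(1+0.0135)^t    t·PV
  1        31.25        30.8337        30.8337
  2        31.25        30.4230        60.8461
  3        31.25        30.0178        90.0534
  4    25,031.25    23,723.9787    94,895.9148
  Σ                 23,815.2533    95,077.6480
P = 23,815.2533; D_Mac = 3.99230 half-year periods = 1.99615 yrs; D_mod = 1.99615/(1+0.0135) = 1.96956 yrs.
ΔP/P ≈ -D_mod · Δy = -1.96956 × (-0.0245) = +0.048254 = +4.8254%.

+4.825%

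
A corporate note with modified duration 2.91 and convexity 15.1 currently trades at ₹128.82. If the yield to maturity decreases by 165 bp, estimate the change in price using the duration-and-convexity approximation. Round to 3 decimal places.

Duration effect: -D_mod·Δy = -2.91 × (-0.0165) = +0.048015
Convexity effect: ½·C·(Δy)² = 0.5 × 15.1 × (-0.0165)² = +0.0020554875
ΔP/P ≈ +0.048015 + 0.0020554875 = +0.0500704875
ΔP ≈ 128.82 × (+0.0500704875) = +6.45008019975.

+₹6.450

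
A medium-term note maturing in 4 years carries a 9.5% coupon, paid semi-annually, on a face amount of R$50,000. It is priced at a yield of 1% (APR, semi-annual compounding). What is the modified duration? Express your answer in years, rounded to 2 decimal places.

Periodic yield y = 0.005. First find Macaulay duration:
  t   CF        PV=CF/(1+0.005)^t    t·PV
  1     2,375.00     2,363.1841     2,363.1841
  2     2,375.00     2,351.4269     4,702.8539
  3     2,375.00     2,339.7283     7,019.1849
  4     2,375.00     2,328.0879     9,312.3515
  5     2,375.00     2,316.5053    11,582.5267
  6     2,375.00     2,304.9804    13,829.8826
  7     2,375.00     2,293.5129    16,054.5901
  8    52,375.00    50,326.3625   402,610.9004
  Σ                 66,623.7884   467,475.4741
P = 66,623.7884; Macaulay duration = 467,475.4741 / 66,623.7884 = 7.01665 half-year periods = 3.50832 years.
Modified duration = D_Mac / (1 + y) = 3.50832 / 1.005 = 3.49087 years.

3.49 years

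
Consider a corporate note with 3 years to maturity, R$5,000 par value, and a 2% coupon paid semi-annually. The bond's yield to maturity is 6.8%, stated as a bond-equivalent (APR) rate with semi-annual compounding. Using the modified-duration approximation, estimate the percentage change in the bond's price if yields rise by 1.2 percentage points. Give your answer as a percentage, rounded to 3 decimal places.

Periodic yield y = 0.034. Modified duration first:
  t   CF        PV=CF/(1+0.034)^t    t·PV
  1        50.00        48.3559        48.3559
  2        50.00        46.7659        93.5317
  3        50.00        45.2281       135.6843
  4        50.00        43.7409       174.9637
  5        50.00        42.3026       211.5131
  6     5,050.00     4,132.0745    24,792.4471
  Σ                  4,358.4679    25,456.4958
P = 4,358.4679; D_Mac = 5.84070 half-year periods = 2.92035 yrs; D_mod = 2.92035/(1+0.034) = 2.82432 yrs.
ΔP/P ≈ -D_mod · Δy = -2.82432 × (+0.012) = -0.033892 = -3.3892%.

-3.389%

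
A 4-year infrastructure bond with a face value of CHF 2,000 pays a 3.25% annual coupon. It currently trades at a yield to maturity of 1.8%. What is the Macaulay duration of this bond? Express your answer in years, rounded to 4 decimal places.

3.8206 years

Periodic yield y = 0.018. Discount each cash flow and weight by its year:
  t   CF        PV=CF/(1+0.018)^t    t·PV
  1        65.00        63.8507        63.8507
  2        65.00        62.7217       125.4434
  3        65.00        61.6127       184.8380
  4     2,065.00     1,922.7771     7,691.1085
  Σ                  2,110.9622     8,065.2405
Price P = Σ PV = 2,110.9622.
Macaulay duration = Σ(t·PV) / P = 8,065.2405 / 2,110.9622 = 3.82065 years.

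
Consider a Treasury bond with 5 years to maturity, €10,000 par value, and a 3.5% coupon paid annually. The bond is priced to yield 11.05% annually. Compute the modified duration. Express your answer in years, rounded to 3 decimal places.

4.146 years

Periodic yield y = 0.1105. First find Macaulay duration:
  t   CF        PV=CF/(1+0.1105)^t    t·PV
  1       350.00       315.1733       315.1733
  2       350.00       283.8121       567.6242
  3       350.00       255.5715       766.7144
  4       350.00       230.1409       920.5636
  5    10,350.00     6,128.4061    30,642.0304
  Σ                  7,213.1039    33,212.1060
P = 7,213.1039; Macaulay duration = 33,212.1060 / 7,213.1039 = 4.60441 years.
Modified duration = D_Mac / (1 + y) = 4.60441 / 1.1105 = 4.14625 years.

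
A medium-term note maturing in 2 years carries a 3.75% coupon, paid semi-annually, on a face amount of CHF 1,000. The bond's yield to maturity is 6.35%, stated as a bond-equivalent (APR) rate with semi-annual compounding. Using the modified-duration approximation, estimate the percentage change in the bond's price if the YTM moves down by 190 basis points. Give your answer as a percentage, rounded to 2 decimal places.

+3.58%

Periodic yield y = 0.03175. Modified duration first:
  t   CF        PV=CF/(1+0.03175)^t    t·PV
  1        18.75        18.1730        18.1730
  2        18.75        17.6138        35.2275
  3        18.75        17.0717        51.2152
  4     1,018.75       899.0207     3,596.0830
  Σ                    951.8793     3,700.6987
P = 951.8793; D_Mac = 3.88778 half-year periods = 1.94389 yrs; D_mod = 1.94389/(1+0.03175) = 1.88407 yrs.
ΔP/P ≈ -D_mod · Δy = -1.88407 × (-0.019) = +0.035797 = +3.5797%.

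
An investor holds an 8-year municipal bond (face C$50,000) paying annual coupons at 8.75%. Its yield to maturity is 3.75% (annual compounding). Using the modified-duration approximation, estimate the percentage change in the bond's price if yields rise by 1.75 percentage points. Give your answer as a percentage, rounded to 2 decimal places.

Periodic yield y = 0.0375. Modified duration first:
  t   CF        PV=CF/(1+0.0375)^t    t·PV
  1     4,375.00     4,216.8675     4,216.8675
  2     4,375.00     4,064.4506     8,128.9011
  3     4,375.00     3,917.5427    11,752.6282
  4     4,375.00     3,775.9448    15,103.7792
  5     4,375.00     3,639.4649    18,197.3243
  6     4,375.00     3,507.9179    21,047.5076
  7     4,375.00     3,381.1257    23,667.8801
  8    54,375.00    40,503.6747   324,029.3980
  Σ                 67,006.9888   426,144.2859
P = 67,006.9888; D_Mac = 6.35970 yrs; D_mod = 6.35970/(1+0.0375) = 6.12983 yrs.
ΔP/P ≈ -D_mod · Δy = -6.12983 × (+0.0175) = -0.107272 = -10.7272%.

-10.73%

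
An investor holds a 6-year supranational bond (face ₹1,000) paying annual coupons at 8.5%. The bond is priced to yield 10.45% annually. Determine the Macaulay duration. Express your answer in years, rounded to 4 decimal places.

Periodic yield y = 0.1045. Discount each cash flow and weight by its year:
  t   CF        PV=CF/(1+0.1045)^t    t·PV
  1        85.00        76.9579        76.9579
  2        85.00        69.6767       139.3534
  3        85.00        63.0844       189.2531
  4        85.00        57.1158       228.4631
  5        85.00        51.7119       258.5594
  6     1,085.00       597.6342     3,585.8050
  Σ                    916.1808     4,478.3919
Price P = Σ PV = 916.1808.
Macaulay duration = Σ(t·PV) / P = 4,478.3919 / 916.1808 = 4.88811 years.

4.8881 years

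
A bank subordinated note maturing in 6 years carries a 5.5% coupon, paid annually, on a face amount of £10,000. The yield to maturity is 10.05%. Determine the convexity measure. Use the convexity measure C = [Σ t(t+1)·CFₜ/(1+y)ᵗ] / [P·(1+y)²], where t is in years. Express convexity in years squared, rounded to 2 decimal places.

With y = 0.1005:
  t   CF        PV=CF/(1+0.1005)^t    t·PV        t(t+1)·PV
  1       550.00       499.7728       499.7728         999.5457
  2       550.00       454.1325       908.2650       2,724.7951
  3       550.00       412.6602     1,237.9805       4,951.9220
  4       550.00       374.9752     1,499.9006       7,499.5032
  5       550.00       340.7316     1,703.6582      10,221.9490
  6    10,550.00     5,938.9843    35,633.9059     249,437.3412
  Σ                  8,021.2566    41,483.4831     275,835.0562
P = 8,021.2566.
Convexity = Σ t(t+1)·PV / [P·(1+y)²] = 275,835.0562 / (8,021.2566 × 1.211100) = 28.39402.

28.39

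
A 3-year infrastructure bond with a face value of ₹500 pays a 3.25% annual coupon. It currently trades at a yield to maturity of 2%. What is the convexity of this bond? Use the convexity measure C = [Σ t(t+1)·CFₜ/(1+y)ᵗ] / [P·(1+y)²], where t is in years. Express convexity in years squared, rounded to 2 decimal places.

11.06

With y = 0.02:
  t   CF        PV=CF/(1+0.02)^t    t·PV        t(t+1)·PV
  1        16.25        15.9314        15.9314          31.8627
  2        16.25        15.6190        31.2380          93.7140
  3       516.25       486.4739     1,459.4217       5,837.6869
  Σ                    518.0243     1,506.5911       5,963.2636
P = 518.0243.
Convexity = Σ t(t+1)·PV / [P·(1+y)²] = 5,963.2636 / (518.0243 × 1.040400) = 11.06454.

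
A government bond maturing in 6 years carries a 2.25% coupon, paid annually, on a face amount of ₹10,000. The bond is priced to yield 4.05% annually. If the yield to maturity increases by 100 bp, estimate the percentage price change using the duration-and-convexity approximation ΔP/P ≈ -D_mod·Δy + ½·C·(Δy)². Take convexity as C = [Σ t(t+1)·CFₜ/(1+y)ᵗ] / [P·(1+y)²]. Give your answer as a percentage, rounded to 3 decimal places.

-5.260%

With y = 0.0405:
  t   CF        PV=CF/(1+0.0405)^t    t·PV        t(t+1)·PV
  1       225.00       216.2422       216.2422         432.4844
  2       225.00       207.8253       415.6505       1,246.9516
  3       225.00       199.7360       599.2079       2,396.8315
  4       225.00       191.9615       767.8461       3,839.2304
  5       225.00       184.4897       922.4484       5,534.6906
  6    10,225.00     8,057.6947    48,346.1683     338,423.1783
  Σ                  9,057.9493    51,267.5635     351,873.3668
P = 9,057.9493; D_Mac = 5.65995 yrs; D_mod = 5.43965 yrs; C = 35.88164.
Duration effect: -5.43965 × (+0.01) = -0.054396
Convexity effect: 0.5 × 35.88164 × (0.01)² = +0.0017941
ΔP/P ≈ -0.054396 + 0.0017941 = -0.052602 = -5.2602%.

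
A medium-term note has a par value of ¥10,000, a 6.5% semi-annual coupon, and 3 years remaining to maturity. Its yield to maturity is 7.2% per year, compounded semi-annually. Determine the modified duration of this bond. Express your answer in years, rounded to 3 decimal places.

Periodic yield y = 0.036. First find Macaulay duration:
  t   CF        PV=CF/(1+0.036)^t    t·PV
  1       325.00       313.7066       313.7066
  2       325.00       302.8056       605.6111
  3       325.00       292.2834       876.8501
  4       325.00       282.1268     1,128.5072
  5       325.00       272.3232     1,361.6158
  6    10,325.00     8,350.8662    50,105.1975
  Σ                  9,814.1117    54,391.4883
P = 9,814.1117; Macaulay duration = 54,391.4883 / 9,814.1117 = 5.54217 half-year periods = 2.77109 years.
Modified duration = D_Mac / (1 + y) = 2.77109 / 1.036 = 2.67479 years.

2.675 years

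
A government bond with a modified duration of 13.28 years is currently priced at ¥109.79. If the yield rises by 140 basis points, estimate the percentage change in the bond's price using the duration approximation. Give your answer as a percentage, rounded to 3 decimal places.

Duration approximation: ΔP/P ≈ -D_mod · Δy = -13.28 × (+0.014) = -0.185920.
As a percentage: -18.5920%.

-18.592%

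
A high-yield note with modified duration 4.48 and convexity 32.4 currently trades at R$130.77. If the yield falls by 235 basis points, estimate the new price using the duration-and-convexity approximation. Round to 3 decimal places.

Duration effect: -D_mod·Δy = -4.48 × (-0.0235) = +0.105280
Convexity effect: ½·C·(Δy)² = 0.5 × 32.4 × (-0.0235)² = +0.00894645
ΔP/P ≈ +0.105280 + 0.00894645 = +0.11422645
New price ≈ 130.77 × (1 + 0.11422645) = 145.7073928665.

R$145.707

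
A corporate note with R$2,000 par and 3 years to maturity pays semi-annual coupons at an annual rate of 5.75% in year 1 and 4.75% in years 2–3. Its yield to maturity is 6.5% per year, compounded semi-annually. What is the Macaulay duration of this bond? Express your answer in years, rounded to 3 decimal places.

2.806 years

Periodic yield y = 0.0325. Discount each cash flow and weight by its period:
  t   CF        PV=CF/(1+0.0325)^t    t·PV
  1        57.50        55.6901        55.6901
  2        57.50        53.9371       107.8742
  3        47.50        43.1542       129.4627
  4        47.50        41.7959       167.1835
  5        47.50        40.4803       202.4013
  6     2,047.50     1,689.9877    10,139.9263
  Σ                  1,925.0453    10,802.5381
Price P = Σ PV = 1,925.0453.
Macaulay duration = Σ(t·PV) / P = 10,802.5381 / 1,925.0453 = 5.61158 half-year periods.
In years: 5.61158 / 2 = 2.80579 years.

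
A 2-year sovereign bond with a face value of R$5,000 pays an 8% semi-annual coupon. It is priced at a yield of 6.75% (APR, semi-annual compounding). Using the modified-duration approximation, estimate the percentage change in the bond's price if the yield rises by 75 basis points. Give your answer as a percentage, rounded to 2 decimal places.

-1.37%

Periodic yield y = 0.03375. Modified duration first:
  t   CF        PV=CF/(1+0.03375)^t    t·PV
  1       200.00       193.4704       193.4704
  2       200.00       187.1539       374.3079
  3       200.00       181.0437       543.1311
  4     5,200.00     4,553.4571    18,213.8286
  Σ                  5,115.1252    19,324.7379
P = 5,115.1252; D_Mac = 3.77796 half-year periods = 1.88898 yrs; D_mod = 1.88898/(1+0.03375) = 1.82731 yrs.
ΔP/P ≈ -D_mod · Δy = -1.82731 × (+0.0075) = -0.013705 = -1.3705%.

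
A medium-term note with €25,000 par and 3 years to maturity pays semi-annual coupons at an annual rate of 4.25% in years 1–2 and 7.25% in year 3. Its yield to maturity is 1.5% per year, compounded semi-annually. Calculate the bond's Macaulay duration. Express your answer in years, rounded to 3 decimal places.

2.852 years

Periodic yield y = 0.0075. Discount each cash flow and weight by its period:
  t   CF        PV=CF/(1+0.0075)^t    t·PV
  1       531.25       527.2953       527.2953
  2       531.25       523.3700     1,046.7400
  3       531.25       519.4740     1,558.4219
  4       531.25       515.6069     2,062.4276
  5       906.25       873.0171     4,365.0855
  6    25,906.25    24,770.4686   148,622.8119
  Σ                 27,729.2319   158,182.7821
Price P = Σ PV = 27,729.2319.
Macaulay duration = Σ(t·PV) / P = 158,182.7821 / 27,729.2319 = 5.70455 half-year periods.
In years: 5.70455 / 2 = 2.85227 years.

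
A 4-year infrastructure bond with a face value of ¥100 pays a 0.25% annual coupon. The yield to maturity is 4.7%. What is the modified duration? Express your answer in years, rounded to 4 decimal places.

Periodic yield y = 0.047. First find Macaulay duration:
  t   CF        PV=CF/(1+0.047)^t    t·PV
  1         0.25         0.2388         0.2388
  2         0.25         0.2281         0.4561
  3         0.25         0.2178         0.6535
  4       100.25        83.4253       333.7011
  Σ                     84.1099       335.0495
P = 84.1099; Macaulay duration = 335.0495 / 84.1099 = 3.98347 years.
Modified duration = D_Mac / (1 + y) = 3.98347 / 1.047 = 3.80465 years.

3.8047 years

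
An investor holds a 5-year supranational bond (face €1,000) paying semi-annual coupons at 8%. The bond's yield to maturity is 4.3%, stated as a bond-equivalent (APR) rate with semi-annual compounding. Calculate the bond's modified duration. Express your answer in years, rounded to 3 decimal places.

Periodic yield y = 0.0215. First find Macaulay duration:
  t   CF        PV=CF/(1+0.0215)^t    t·PV
  1        40.00        39.1581        39.1581
  2        40.00        38.3339        76.6678
  3        40.00        37.5271       112.5813
  4        40.00        36.7372       146.9490
  5        40.00        35.9640       179.8201
  6        40.00        35.2071       211.2424
  7        40.00        34.4660       241.2623
  8        40.00        33.7406       269.9249
  9        40.00        33.0305       297.2742
  10    1,040.00       840.7166     8,407.1661
  Σ                  1,164.8812     9,982.0461
P = 1,164.8812; Macaulay duration = 9,982.0461 / 1,164.8812 = 8.56915 half-year periods = 4.28458 years.
Modified duration = D_Mac / (1 + y) = 4.28458 / 1.0215 = 4.19440 years.

4.194 years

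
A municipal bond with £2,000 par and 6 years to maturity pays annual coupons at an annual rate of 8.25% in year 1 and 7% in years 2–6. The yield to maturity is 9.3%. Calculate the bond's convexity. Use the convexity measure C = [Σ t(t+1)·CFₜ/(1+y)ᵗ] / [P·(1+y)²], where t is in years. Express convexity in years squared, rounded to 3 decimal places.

27.465

With y = 0.093:
  t   CF        PV=CF/(1+0.093)^t    t·PV        t(t+1)·PV
  1       165.00       150.9607       150.9607         301.9213
  2       140.00       117.1892       234.3785         703.1354
  3       140.00       107.2180       321.6539       1,286.6155
  4       140.00        98.0951       392.3805       1,961.9023
  5       140.00        89.7485       448.7425       2,692.4552
  6     2,140.00     1,255.1418     7,530.8509      52,715.9566
  Σ                  1,818.3533     9,078.9670      59,661.9864
P = 1,818.3533.
Convexity = Σ t(t+1)·PV / [P·(1+y)²] = 59,661.9864 / (1,818.3533 × 1.194649) = 27.46497.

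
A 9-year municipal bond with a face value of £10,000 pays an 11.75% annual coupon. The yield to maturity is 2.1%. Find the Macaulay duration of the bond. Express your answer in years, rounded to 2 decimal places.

6.79 years

Periodic yield y = 0.021. Discount each cash flow and weight by its year:
  t   CF        PV=CF/(1+0.021)^t    t·PV
  1     1,175.00     1,150.8325     1,150.8325
  2     1,175.00     1,127.1621     2,254.3242
  3     1,175.00     1,103.9786     3,311.9357
  4     1,175.00     1,081.2719     4,325.0874
  5     1,175.00     1,059.0322     5,295.1609
  6     1,175.00     1,037.2499     6,223.4996
  7     1,175.00     1,015.9157     7,111.4099
  8     1,175.00       995.0203     7,960.1622
  9    11,175.00     9,268.6366    83,417.7290
  Σ                 17,839.0997   121,050.1415
Price P = Σ PV = 17,839.0997.
Macaulay duration = Σ(t·PV) / P = 121,050.1415 / 17,839.0997 = 6.78566 years.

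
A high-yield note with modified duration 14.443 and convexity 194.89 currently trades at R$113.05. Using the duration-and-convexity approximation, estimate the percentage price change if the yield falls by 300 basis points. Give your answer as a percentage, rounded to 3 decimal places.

Duration effect: -D_mod·Δy = -14.443 × (-0.03) = +0.433290
Convexity effect: ½·C·(Δy)² = 0.5 × 194.89 × (-0.03)² = +0.0877005
ΔP/P ≈ +0.433290 + 0.0877005 = +0.5209905
= +52.09905%.

+52.099%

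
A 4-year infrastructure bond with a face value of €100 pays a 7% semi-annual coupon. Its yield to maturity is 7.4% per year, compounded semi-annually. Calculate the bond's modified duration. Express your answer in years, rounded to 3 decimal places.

3.427 years

Periodic yield y = 0.037. First find Macaulay duration:
  t   CF        PV=CF/(1+0.037)^t    t·PV
  1         3.50         3.3751         3.3751
  2         3.50         3.2547         6.5094
  3         3.50         3.1386         9.4157
  4         3.50         3.0266        12.1063
  5         3.50         2.9186        14.5930
  6         3.50         2.8145        16.8868
  7         3.50         2.7140        18.9983
  8       103.50        77.3945       619.1563
  Σ                     98.6366       701.0409
P = 98.6366; Macaulay duration = 701.0409 / 98.6366 = 7.10731 half-year periods = 3.55365 years.
Modified duration = D_Mac / (1 + y) = 3.55365 / 1.037 = 3.42686 years.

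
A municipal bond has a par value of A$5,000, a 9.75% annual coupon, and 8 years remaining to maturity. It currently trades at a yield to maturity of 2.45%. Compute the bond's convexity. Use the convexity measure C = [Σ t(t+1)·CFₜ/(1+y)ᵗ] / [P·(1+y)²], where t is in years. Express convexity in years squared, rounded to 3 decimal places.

49.656

With y = 0.0245:
  t   CF        PV=CF/(1+0.0245)^t    t·PV        t(t+1)·PV
  1       487.50       475.8419       475.8419         951.6837
  2       487.50       464.4625       928.9251       2,786.7753
  3       487.50       453.3553     1,360.0660       5,440.2640
  4       487.50       442.5137     1,770.0550       8,850.2750
  5       487.50       431.9314     2,159.6571      12,957.9429
  6       487.50       421.6022     2,529.6131      17,707.2914
  7       487.50       411.5199     2,880.6396      23,045.1165
  8     5,487.50     4,521.4614    36,171.6915     325,545.2236
  Σ                  7,622.6885    48,276.4892     397,284.5724
P = 7,622.6885.
Convexity = Σ t(t+1)·PV / [P·(1+y)²] = 397,284.5724 / (7,622.6885 × 1.049600) = 49.65576.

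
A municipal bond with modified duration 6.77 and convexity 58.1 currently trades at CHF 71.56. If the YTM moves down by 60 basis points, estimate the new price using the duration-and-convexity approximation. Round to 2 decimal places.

CHF 74.54

Duration effect: -D_mod·Δy = -6.77 × (-0.006) = +0.040620
Convexity effect: ½·C·(Δy)² = 0.5 × 58.1 × (-0.006)² = +0.0010458
ΔP/P ≈ +0.040620 + 0.0010458 = +0.0416658
New price ≈ 71.56 × (1 + 0.0416658) = 74.541604648.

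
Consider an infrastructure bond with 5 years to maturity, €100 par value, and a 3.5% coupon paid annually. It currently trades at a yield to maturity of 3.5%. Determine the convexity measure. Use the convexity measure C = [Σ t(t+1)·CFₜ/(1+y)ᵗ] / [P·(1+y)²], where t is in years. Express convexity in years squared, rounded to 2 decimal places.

25.57

With y = 0.035:
  t   CF        PV=CF/(1+0.035)^t    t·PV        t(t+1)·PV
  1         3.50         3.3816         3.3816           6.7633
  2         3.50         3.2673         6.5346          19.6037
  3         3.50         3.1568         9.4704          37.8816
  4         3.50         3.0500        12.2002          61.0010
  5       103.50        87.1442       435.7211       2,614.3267
  Σ                    100.0000       467.3079       2,739.5762
P = 100.0000.
Convexity = Σ t(t+1)·PV / [P·(1+y)²] = 2,739.5762 / (100.0000 × 1.071225) = 25.57424.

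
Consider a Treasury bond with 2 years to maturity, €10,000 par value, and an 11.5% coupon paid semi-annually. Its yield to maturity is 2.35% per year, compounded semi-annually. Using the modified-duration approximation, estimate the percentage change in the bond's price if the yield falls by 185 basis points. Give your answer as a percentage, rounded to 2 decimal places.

+3.39%

Periodic yield y = 0.01175. Modified duration first:
  t   CF        PV=CF/(1+0.01175)^t    t·PV
  1       575.00       568.3222       568.3222
  2       575.00       561.7220     1,123.4440
  3       575.00       555.1984     1,665.5952
  4    10,575.00    10,092.2389    40,368.9557
  Σ                 11,777.4815    43,726.3171
P = 11,777.4815; D_Mac = 3.71271 half-year periods = 1.85635 yrs; D_mod = 1.85635/(1+0.01175) = 1.83479 yrs.
ΔP/P ≈ -D_mod · Δy = -1.83479 × (-0.0185) = +0.033944 = +3.3944%.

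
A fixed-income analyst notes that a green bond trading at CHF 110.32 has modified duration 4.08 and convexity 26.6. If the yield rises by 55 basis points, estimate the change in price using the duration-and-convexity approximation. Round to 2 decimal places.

-CHF 2.43

Duration effect: -D_mod·Δy = -4.08 × (+0.0055) = -0.022440
Convexity effect: ½·C·(Δy)² = 0.5 × 26.6 × (0.0055)² = +0.000402325
ΔP/P ≈ -0.022440 + 0.000402325 = -0.022037675
ΔP ≈ 110.32 × (-0.022037675) = -2.431196306.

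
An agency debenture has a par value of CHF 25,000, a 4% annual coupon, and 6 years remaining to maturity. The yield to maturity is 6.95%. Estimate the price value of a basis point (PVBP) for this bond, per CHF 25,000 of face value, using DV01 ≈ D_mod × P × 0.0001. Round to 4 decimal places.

Periodic yield y = 0.0695.
  t   CF        PV=CF/(1+0.0695)^t    t·PV
  1     1,000.00       935.0164       935.0164
  2     1,000.00       874.2556     1,748.5112
  3     1,000.00       817.4433     2,452.3299
  4     1,000.00       764.3229     3,057.2914
  5     1,000.00       714.6544     3,573.2719
  6    26,000.00    17,373.5518   104,241.3111
  Σ                 21,479.2443   116,007.7318
P = 21,479.2443; D_Mac = 5.40092 yrs; D_mod = 5.04995 yrs.
DV01 ≈ 5.04995 × 21,479.2443 × 0.0001 = 10.846913.

CHF 10.8469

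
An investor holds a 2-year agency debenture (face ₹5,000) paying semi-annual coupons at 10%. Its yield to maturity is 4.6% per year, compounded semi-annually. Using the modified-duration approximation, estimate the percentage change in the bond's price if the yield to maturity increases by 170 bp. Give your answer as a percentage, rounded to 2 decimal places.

Periodic yield y = 0.023. Modified duration first:
  t   CF        PV=CF/(1+0.023)^t    t·PV
  1       250.00       244.3793       244.3793
  2       250.00       238.8849       477.7698
  3       250.00       233.5141       700.5423
  4     5,250.00     4,793.5446    19,174.1782
  Σ                  5,510.3229    20,596.8696
P = 5,510.3229; D_Mac = 3.73787 half-year periods = 1.86893 yrs; D_mod = 1.86893/(1+0.023) = 1.82692 yrs.
ΔP/P ≈ -D_mod · Δy = -1.82692 × (+0.017) = -0.031058 = -3.1058%.

-3.11%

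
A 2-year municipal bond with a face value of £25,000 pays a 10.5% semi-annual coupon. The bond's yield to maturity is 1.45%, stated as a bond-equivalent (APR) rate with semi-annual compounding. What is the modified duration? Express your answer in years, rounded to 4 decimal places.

1.8544 years

Periodic yield y = 0.00725. First find Macaulay duration:
  t   CF        PV=CF/(1+0.00725)^t    t·PV
  1     1,312.50     1,303.0529     1,303.0529
  2     1,312.50     1,293.6737     2,587.3475
  3     1,312.50     1,284.3621     3,853.0863
  4    26,312.50    25,563.0700   102,252.2799
  Σ                 29,444.1587   109,995.7666
P = 29,444.1587; Macaulay duration = 109,995.7666 / 29,444.1587 = 3.73574 half-year periods = 1.86787 years.
Modified duration = D_Mac / (1 + y) = 1.86787 / 1.00725 = 1.85443 years.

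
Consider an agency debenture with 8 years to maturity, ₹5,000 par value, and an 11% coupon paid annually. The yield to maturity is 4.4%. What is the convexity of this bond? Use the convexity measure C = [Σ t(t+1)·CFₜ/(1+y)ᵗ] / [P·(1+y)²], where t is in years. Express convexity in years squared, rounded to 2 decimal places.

With y = 0.044:
  t   CF        PV=CF/(1+0.044)^t    t·PV        t(t+1)·PV
  1       550.00       526.8199       526.8199       1,053.6398
  2       550.00       504.6168     1,009.2336       3,027.7007
  3       550.00       483.3494     1,450.0482       5,800.1929
  4       550.00       462.9784     1,851.9135       9,259.5673
  5       550.00       443.4659     2,217.3293      13,303.9759
  6       550.00       424.7757     2,548.6544      17,840.5808
  7       550.00       406.8733     2,848.1131      22,784.9052
  8     5,550.00     3,932.6835    31,461.4678     283,153.2105
  Σ                  7,185.5629    43,913.5799     356,223.7732
P = 7,185.5629.
Convexity = Σ t(t+1)·PV / [P·(1+y)²] = 356,223.7732 / (7,185.5629 × 1.089936) = 45.48426.

45.48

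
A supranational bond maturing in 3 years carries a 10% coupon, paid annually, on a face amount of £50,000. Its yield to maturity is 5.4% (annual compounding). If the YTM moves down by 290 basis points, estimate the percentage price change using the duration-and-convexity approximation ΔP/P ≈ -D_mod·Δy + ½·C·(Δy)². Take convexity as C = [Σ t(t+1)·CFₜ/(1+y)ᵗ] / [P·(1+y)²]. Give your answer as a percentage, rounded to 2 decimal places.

+7.97%

With y = 0.054:
  t   CF        PV=CF/(1+0.054)^t    t·PV        t(t+1)·PV
  1     5,000.00     4,743.8330     4,743.8330       9,487.6660
  2     5,000.00     4,500.7903     9,001.5807      27,004.7420
  3    55,000.00    46,972.1952   140,916.5856     563,666.3422
  Σ                 56,216.8185   154,661.9993     600,158.7503
P = 56,216.8185; D_Mac = 2.75117 yrs; D_mod = 2.61022 yrs; C = 9.60990.
Duration effect: -2.61022 × (-0.029) = +0.075696
Convexity effect: 0.5 × 9.60990 × (-0.029)² = +0.0040410
ΔP/P ≈ +0.075696 + 0.0040410 = +0.079737 = +7.9737%.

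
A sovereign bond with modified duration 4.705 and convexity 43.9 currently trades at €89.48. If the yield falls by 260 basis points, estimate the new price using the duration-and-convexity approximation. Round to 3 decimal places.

Duration effect: -D_mod·Δy = -4.705 × (-0.026) = +0.122330
Convexity effect: ½·C·(Δy)² = 0.5 × 43.9 × (-0.026)² = +0.0148382
ΔP/P ≈ +0.122330 + 0.0148382 = +0.1371682
New price ≈ 89.48 × (1 + 0.1371682) = 101.753810536.

€101.754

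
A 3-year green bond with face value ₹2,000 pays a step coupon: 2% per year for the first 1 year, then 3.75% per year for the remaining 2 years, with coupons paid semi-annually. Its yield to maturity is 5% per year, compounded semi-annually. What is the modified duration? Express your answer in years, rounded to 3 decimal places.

Periodic yield y = 0.025. First find Macaulay duration:
  t   CF        PV=CF/(1+0.025)^t    t·PV
  1        20.00        19.5122        19.5122
  2        20.00        19.0363        38.0726
  3        37.50        34.8225       104.4674
  4        37.50        33.9731       135.8926
  5        37.50        33.1445       165.7227
  6     2,037.50     1,756.9299    10,541.5792
  Σ                  1,897.4185    11,005.2467
P = 1,897.4185; Macaulay duration = 11,005.2467 / 1,897.4185 = 5.80012 half-year periods = 2.90006 years.
Modified duration = D_Mac / (1 + y) = 2.90006 / 1.025 = 2.82932 years.

2.829 years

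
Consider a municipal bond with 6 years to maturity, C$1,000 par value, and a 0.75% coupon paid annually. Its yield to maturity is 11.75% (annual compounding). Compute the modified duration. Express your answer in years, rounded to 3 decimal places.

5.225 years

Periodic yield y = 0.1175. First find Macaulay duration:
  t   CF        PV=CF/(1+0.1175)^t    t·PV
  1         7.50         6.7114         6.7114
  2         7.50         6.0057        12.0115
  3         7.50         5.3743        16.1228
  4         7.50         4.8092        19.2367
  5         7.50         4.3035        21.5176
  6     1,007.50       517.3207     3,103.9243
  Σ                    544.5248     3,179.5242
P = 544.5248; Macaulay duration = 3,179.5242 / 544.5248 = 5.83908 years.
Modified duration = D_Mac / (1 + y) = 5.83908 / 1.1175 = 5.22513 years.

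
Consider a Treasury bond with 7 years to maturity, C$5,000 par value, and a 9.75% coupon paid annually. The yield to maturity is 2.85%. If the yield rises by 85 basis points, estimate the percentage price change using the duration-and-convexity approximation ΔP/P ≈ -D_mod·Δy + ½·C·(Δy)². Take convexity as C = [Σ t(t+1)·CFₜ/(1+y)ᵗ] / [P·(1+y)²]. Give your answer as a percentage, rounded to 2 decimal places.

-4.54%

With y = 0.0285:
  t   CF        PV=CF/(1+0.0285)^t    t·PV        t(t+1)·PV
  1       487.50       473.9912       473.9912         947.9825
  2       487.50       460.8568       921.7137       2,765.1410
  3       487.50       448.0864     1,344.2591       5,377.0364
  4       487.50       435.6698     1,742.6791       8,713.3956
  5       487.50       423.5973     2,117.9863      12,707.9177
  6       487.50       411.8593     2,471.1556      17,298.0893
  7     5,487.50     4,507.5906    31,553.1339     252,425.0716
  Σ                  7,161.6513    40,624.9190     300,234.6341
P = 7,161.6513; D_Mac = 5.67256 yrs; D_mod = 5.51537 yrs; C = 39.63136.
Duration effect: -5.51537 × (+0.0085) = -0.046881
Convexity effect: 0.5 × 39.63136 × (0.0085)² = +0.0014317
ΔP/P ≈ -0.046881 + 0.0014317 = -0.045449 = -4.5449%.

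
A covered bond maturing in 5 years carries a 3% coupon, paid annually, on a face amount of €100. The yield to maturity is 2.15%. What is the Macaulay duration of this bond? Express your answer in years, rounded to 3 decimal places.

Periodic yield y = 0.0215. Discount each cash flow and weight by its year:
  t   CF        PV=CF/(1+0.0215)^t    t·PV
  1         3.00         2.9369         2.9369
  2         3.00         2.8750         5.7501
  3         3.00         2.8145         8.4436
  4         3.00         2.7553        11.0212
  5       103.00        92.6073       463.0367
  Σ                    103.9891       491.1884
Price P = Σ PV = 103.9891.
Macaulay duration = Σ(t·PV) / P = 491.1884 / 103.9891 = 4.72346 years.

4.723 years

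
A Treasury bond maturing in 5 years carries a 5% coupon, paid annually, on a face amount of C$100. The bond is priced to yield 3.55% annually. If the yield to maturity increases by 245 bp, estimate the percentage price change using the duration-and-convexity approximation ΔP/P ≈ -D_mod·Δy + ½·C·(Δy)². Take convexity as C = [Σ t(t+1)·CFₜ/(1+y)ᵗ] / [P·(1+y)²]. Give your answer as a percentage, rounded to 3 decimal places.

-10.052%

With y = 0.0355:
  t   CF        PV=CF/(1+0.0355)^t    t·PV        t(t+1)·PV
  1         5.00         4.8286         4.8286           9.6572
  2         5.00         4.6630         9.3261          27.9783
  3         5.00         4.5032        13.5096          54.0382
  4         5.00         4.3488        17.3952          86.9760
  5       105.00        88.1939       440.9697       2,645.8184
  Σ                    106.5376       486.0292       2,824.4681
P = 106.5376; D_Mac = 4.56205 yrs; D_mod = 4.40564 yrs; C = 24.72485.
Duration effect: -4.40564 × (+0.0245) = -0.107938
Convexity effect: 0.5 × 24.72485 × (0.0245)² = +0.0074205
ΔP/P ≈ -0.107938 + 0.0074205 = -0.100518 = -10.0518%.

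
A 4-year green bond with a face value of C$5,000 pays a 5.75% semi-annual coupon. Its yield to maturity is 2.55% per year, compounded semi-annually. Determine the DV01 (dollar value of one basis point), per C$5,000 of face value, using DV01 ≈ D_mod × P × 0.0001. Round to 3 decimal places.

C$2.022

Periodic yield y = 0.01275.
  t   CF        PV=CF/(1+0.01275)^t    t·PV
  1       143.75       141.9403       141.9403
  2       143.75       140.1533       280.3066
  3       143.75       138.3888       415.1665
  4       143.75       136.6466       546.5864
  5       143.75       134.9263       674.6315
  6       143.75       133.2276       799.3659
  7       143.75       131.5504       920.8526
  8     5,143.75     4,647.9542    37,183.6334
  Σ                  5,604.7875    40,962.4832
P = 5,604.7875; D_Mac = 7.30848 half-year periods = 3.65424 yrs; D_mod = 3.60824 yrs.
DV01 ≈ 3.60824 × 5,604.7875 × 0.0001 = 2.022339.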